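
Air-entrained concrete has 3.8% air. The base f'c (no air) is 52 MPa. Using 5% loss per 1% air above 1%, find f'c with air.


Strength loss = (3.8 - 1) * 5 = 14.0%
f'c = 52 * (1 - 14.0/100)
= 44.72 MPa

44.72


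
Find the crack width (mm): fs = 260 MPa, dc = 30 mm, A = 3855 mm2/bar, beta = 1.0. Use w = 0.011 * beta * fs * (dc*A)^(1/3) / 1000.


w = 0.011 * beta * fs * (dc * A)^(1/3) / 1000
= 0.011 * 1.0 * 260 * (30 * 3855)^(1/3) / 1000
= 0.139 mm

0.139


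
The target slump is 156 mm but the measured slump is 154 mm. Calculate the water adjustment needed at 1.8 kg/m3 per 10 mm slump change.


Difference = 156 - 154 = 2 mm
Water adjustment = 2 * 1.8 / 10 = 0.4 kg/m3

0.4


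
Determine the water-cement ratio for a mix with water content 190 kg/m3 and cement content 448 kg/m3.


w/c = water / cement
w/c = 190 / 448 = 0.424

0.424


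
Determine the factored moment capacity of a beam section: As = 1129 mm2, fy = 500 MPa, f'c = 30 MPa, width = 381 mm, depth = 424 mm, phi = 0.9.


a = As * fy / (0.85 * f'c * b)
= 1129 * 500 / (0.85 * 30 * 381)
= 58.103 mm
Mn = As * fy * (d - a/2) / 10^6
= 222.9484 kN-m
phi*Mn = 0.9 * 222.9484 = 200.65 kN-m

200.65


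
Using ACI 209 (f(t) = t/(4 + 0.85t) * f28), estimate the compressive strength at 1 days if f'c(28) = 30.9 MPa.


f(1) = 1 / (4 + 0.85 * 1) * 30.9
= 1 / 4.85 * 30.9
= 6.37 MPa

6.37


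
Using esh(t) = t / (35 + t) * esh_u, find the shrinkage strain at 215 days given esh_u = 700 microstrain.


esh(215) = 215 / (35 + 215) * 700
= 215 / 250 * 700
= 602.0 microstrain

602.0


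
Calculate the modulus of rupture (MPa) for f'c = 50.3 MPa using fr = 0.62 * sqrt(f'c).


fr = 0.62 * sqrt(50.3)
= 4.397 MPa

4.397


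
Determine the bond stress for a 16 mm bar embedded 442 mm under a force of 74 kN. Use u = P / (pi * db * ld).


u = P / (pi * db * ld)
= 74 * 1000 / (pi * 16 * 442)
= 3.331 MPa

3.331


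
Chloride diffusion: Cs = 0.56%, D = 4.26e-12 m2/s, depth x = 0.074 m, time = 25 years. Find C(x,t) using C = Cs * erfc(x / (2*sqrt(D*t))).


t_seconds = 25 * 365.25 * 24 * 3600 = 788940000.0 s
arg = 0.074 / (2 * sqrt(4.26e-12 * 788940000.0))
= 0.6382
erfc(0.6382) = 0.3667
C = 0.56 * 0.3667 = 0.2054%

0.2054


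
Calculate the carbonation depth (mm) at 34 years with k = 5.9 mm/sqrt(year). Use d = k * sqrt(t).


depth = k * sqrt(t)
= 5.9 * sqrt(34)
= 34.4 mm

34.4


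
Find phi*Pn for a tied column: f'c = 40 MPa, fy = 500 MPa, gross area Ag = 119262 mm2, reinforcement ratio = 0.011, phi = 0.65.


Ast = rho * Ag = 0.011 * 119262 = 1311.882 mm2
phi*Pn = 0.65 * 0.80 * (0.85 * 40 * (119262 - 1311.882) + 500 * 1311.882) / 1000
= 2426.45 kN

2426.45


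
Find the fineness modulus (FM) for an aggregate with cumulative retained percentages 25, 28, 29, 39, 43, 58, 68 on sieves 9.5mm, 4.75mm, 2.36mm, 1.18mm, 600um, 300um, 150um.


FM = sum(cumulative % retained) / 100
= 290 / 100
= 2.9

2.9


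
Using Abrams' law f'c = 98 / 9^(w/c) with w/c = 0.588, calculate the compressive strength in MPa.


f'c = 98 / 9^0.588
= 98 / 3.64
= 26.92 MPa

26.92


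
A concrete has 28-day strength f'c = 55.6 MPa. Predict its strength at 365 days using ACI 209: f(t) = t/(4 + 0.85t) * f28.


f(365) = 365 / (4 + 0.85 * 365) * 55.6
= 365 / 314.25 * 55.6
= 64.58 MPa

64.58


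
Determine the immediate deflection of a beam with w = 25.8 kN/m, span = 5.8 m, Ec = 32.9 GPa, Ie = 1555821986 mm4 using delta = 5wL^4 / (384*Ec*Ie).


Convert: L = 5.8 m = 5800 mm, Ec = 32.9 GPa = 32900 MPa
delta = 5 * 25.8 * 5800^4 / (384 * 32900 * 1555821986)
= 7.43 mm

7.43


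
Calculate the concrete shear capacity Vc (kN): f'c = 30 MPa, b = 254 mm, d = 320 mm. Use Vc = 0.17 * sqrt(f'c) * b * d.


Vc = 0.17 * sqrt(30) * 254 * 320 / 1000
= 75.68 kN

75.68


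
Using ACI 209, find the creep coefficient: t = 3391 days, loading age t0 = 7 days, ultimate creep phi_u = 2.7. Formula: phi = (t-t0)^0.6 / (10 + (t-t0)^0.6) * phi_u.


dt = 3391 - 7 = 3384
phi = 3384^0.6 / (10 + 3384^0.6) * 2.7
= 2.509

2.509


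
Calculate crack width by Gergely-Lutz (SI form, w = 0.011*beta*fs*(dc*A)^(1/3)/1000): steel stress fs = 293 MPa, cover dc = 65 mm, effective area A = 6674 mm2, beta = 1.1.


w = 0.011 * beta * fs * (dc * A)^(1/3) / 1000
= 0.011 * 1.1 * 293 * (65 * 6674)^(1/3) / 1000
= 0.268 mm

0.268


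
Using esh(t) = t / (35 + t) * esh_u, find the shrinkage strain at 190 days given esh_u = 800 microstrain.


esh(190) = 190 / (35 + 190) * 800
= 190 / 225 * 800
= 675.6 microstrain

675.6


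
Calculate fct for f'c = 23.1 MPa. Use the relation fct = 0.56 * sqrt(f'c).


fct = 0.56 * sqrt(23.1)
= 0.56 * 4.806
= 2.691 MPa

2.691


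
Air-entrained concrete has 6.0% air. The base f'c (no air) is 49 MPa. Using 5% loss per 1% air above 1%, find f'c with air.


Strength loss = (6.0 - 1) * 5 = 25.0%
f'c = 49 * (1 - 25.0/100)
= 36.75 MPa

36.75


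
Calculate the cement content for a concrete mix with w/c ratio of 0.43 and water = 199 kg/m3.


Cement = water / (w/c)
= 199 / 0.43
= 462.8 kg/m3

462.8


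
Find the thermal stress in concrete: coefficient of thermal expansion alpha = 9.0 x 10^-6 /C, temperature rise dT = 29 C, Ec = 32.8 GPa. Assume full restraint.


sigma = alpha * dT * Ec
= 9.0e-6 * 29 * 32.8 * 1000
= 8.561 MPa

8.561


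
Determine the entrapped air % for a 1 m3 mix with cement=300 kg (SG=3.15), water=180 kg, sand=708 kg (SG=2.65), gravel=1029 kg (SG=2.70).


Vol cement = 300 / (3.15 * 1000) = 0.095238 m3
Vol water = 180 / 1000 = 0.18 m3
Vol sand = 708 / (2.65 * 1000) = 0.26717 m3
Vol gravel = 1029 / (2.70 * 1000) = 0.381111 m3
Total solid + water volume = 0.923519 m3
Air = (1 - 0.923519) * 100 = 7.65%

7.65


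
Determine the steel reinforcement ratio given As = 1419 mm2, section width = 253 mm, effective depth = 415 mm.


rho = As / (b * d)
= 1419 / (253 * 415)
= 0.0135

0.0135


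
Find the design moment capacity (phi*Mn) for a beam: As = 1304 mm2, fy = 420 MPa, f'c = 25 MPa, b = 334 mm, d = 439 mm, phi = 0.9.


a = As * fy / (0.85 * f'c * b)
= 1304 * 420 / (0.85 * 25 * 334)
= 77.1652 mm
Mn = As * fy * (d - a/2) / 10^6
= 219.3006 kN-m
phi*Mn = 0.9 * 219.3006 = 197.37 kN-m

197.37


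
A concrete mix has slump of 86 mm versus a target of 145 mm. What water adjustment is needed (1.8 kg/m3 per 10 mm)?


Difference = 145 - 86 = 59 mm
Water adjustment = 59 * 1.8 / 10 = 10.6 kg/m3

10.6


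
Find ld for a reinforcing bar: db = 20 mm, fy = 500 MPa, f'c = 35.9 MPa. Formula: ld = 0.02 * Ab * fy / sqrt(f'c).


Ab = pi * 20^2 / 4 = 314.159 mm2
ld = 0.02 * 314.159 * 500 / sqrt(35.9)
= 524.3 mm

524.3


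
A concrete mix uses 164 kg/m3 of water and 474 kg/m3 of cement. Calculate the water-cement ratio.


w/c = water / cement
w/c = 164 / 474 = 0.346

0.346


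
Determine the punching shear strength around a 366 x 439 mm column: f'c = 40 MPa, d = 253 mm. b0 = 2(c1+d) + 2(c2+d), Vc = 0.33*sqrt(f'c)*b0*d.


b0 = 2*(366 + 253) + 2*(439 + 253) = 2622 mm
Vc = 0.33 * sqrt(40) * 2622 * 253 / 1000
= 1384.51 kN

1384.51


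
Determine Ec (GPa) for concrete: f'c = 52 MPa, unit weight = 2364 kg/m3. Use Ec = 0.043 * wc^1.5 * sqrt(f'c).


Ec = 0.043 * 2364^1.5 * sqrt(52) / 1000
= 35.64 GPa

35.64


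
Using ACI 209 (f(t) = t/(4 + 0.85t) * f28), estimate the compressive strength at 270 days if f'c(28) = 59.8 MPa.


f(270) = 270 / (4 + 0.85 * 270) * 59.8
= 270 / 233.5 * 59.8
= 69.15 MPa

69.15


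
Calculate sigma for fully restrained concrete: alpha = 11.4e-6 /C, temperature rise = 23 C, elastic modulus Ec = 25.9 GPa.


sigma = alpha * dT * Ec
= 11.4e-6 * 23 * 25.9 * 1000
= 6.791 MPa

6.791


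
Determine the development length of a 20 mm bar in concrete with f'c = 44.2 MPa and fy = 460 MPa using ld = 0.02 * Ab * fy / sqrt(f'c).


Ab = pi * 20^2 / 4 = 314.159 mm2
ld = 0.02 * 314.159 * 460 / sqrt(44.2)
= 434.7 mm

434.7


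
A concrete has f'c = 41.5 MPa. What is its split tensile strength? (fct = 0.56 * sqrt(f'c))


fct = 0.56 * sqrt(41.5)
= 0.56 * 6.442
= 3.608 MPa

3.608


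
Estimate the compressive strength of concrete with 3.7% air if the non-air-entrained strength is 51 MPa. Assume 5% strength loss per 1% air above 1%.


Strength loss = (3.7 - 1) * 5 = 13.5%
f'c = 51 * (1 - 13.5/100)
= 44.12 MPa

44.12


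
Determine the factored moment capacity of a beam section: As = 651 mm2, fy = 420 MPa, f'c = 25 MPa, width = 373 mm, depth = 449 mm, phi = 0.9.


a = As * fy / (0.85 * f'c * b)
= 651 * 420 / (0.85 * 25 * 373)
= 34.4955 mm
Mn = As * fy * (d - a/2) / 10^6
= 118.0497 kN-m
phi*Mn = 0.9 * 118.0497 = 106.24 kN-m

106.24


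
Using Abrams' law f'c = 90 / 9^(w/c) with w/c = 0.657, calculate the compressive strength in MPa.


f'c = 90 / 9^0.657
= 90 / 4.236
= 21.25 MPa

21.25


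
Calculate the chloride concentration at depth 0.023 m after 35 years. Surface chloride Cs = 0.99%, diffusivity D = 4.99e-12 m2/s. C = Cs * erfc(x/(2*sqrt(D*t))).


t_seconds = 35 * 365.25 * 24 * 3600 = 1104516000.0 s
arg = 0.023 / (2 * sqrt(4.99e-12 * 1104516000.0))
= 0.1549
erfc(0.1549) = 0.8266
C = 0.99 * 0.8266 = 0.8183%

0.8183


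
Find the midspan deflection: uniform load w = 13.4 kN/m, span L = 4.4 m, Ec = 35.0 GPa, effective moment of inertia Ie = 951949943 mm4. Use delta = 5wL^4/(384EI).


Convert: L = 4.4 m = 4400 mm, Ec = 35.0 GPa = 35000 MPa
delta = 5 * 13.4 * 4400^4 / (384 * 35000 * 951949943)
= 1.96 mm

1.96


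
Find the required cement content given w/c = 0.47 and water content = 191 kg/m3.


Cement = water / (w/c)
= 191 / 0.47
= 406.4 kg/m3

406.4


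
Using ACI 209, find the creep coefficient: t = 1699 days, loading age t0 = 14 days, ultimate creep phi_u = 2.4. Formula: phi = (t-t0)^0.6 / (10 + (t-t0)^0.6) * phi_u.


dt = 1699 - 14 = 1685
phi = 1685^0.6 / (10 + 1685^0.6) * 2.4
= 2.151

2.151


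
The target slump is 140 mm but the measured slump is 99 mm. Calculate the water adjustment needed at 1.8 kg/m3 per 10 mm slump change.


Difference = 140 - 99 = 41 mm
Water adjustment = 41 * 1.8 / 10 = 7.4 kg/m3

7.4


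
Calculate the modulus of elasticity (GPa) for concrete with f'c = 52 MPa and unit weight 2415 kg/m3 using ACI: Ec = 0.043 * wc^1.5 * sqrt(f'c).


Ec = 0.043 * 2415^1.5 * sqrt(52) / 1000
= 36.8 GPa

36.8


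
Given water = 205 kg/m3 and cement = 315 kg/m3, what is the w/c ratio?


w/c = water / cement
w/c = 205 / 315 = 0.651

0.651


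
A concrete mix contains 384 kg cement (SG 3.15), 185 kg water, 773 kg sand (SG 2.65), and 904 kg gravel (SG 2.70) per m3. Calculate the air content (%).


Vol cement = 384 / (3.15 * 1000) = 0.121905 m3
Vol water = 185 / 1000 = 0.185 m3
Vol sand = 773 / (2.65 * 1000) = 0.291698 m3
Vol gravel = 904 / (2.70 * 1000) = 0.334815 m3
Total solid + water volume = 0.933418 m3
Air = (1 - 0.933418) * 100 = 6.66%

6.66


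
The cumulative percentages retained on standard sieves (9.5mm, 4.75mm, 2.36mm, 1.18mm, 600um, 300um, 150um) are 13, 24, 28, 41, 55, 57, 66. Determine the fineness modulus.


FM = sum(cumulative % retained) / 100
= 284 / 100
= 2.84

2.84


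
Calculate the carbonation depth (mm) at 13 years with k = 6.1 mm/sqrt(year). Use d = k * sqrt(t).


depth = k * sqrt(t)
= 6.1 * sqrt(13)
= 21.99 mm

21.99


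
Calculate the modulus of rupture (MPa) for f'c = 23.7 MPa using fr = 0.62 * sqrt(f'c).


fr = 0.62 * sqrt(23.7)
= 3.018 MPa

3.018


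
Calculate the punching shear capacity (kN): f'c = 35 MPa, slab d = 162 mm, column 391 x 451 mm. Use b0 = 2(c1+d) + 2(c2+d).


b0 = 2*(391 + 162) + 2*(451 + 162) = 2332 mm
Vc = 0.33 * sqrt(35) * 2332 * 162 / 1000
= 737.55 kN

737.55


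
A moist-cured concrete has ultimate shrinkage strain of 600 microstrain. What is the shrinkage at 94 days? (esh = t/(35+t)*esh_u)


esh(94) = 94 / (35 + 94) * 600
= 94 / 129 * 600
= 437.2 microstrain

437.2


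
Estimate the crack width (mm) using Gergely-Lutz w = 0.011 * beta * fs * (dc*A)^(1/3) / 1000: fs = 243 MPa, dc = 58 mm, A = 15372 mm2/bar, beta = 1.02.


w = 0.011 * beta * fs * (dc * A)^(1/3) / 1000
= 0.011 * 1.02 * 243 * (58 * 15372)^(1/3) / 1000
= 0.262 mm

0.262


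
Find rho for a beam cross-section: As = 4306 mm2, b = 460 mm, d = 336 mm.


rho = As / (b * d)
= 4306 / (460 * 336)
= 0.0279

0.0279


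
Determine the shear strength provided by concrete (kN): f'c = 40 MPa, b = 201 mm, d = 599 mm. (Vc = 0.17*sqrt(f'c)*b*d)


Vc = 0.17 * sqrt(40) * 201 * 599 / 1000
= 129.45 kN

129.45


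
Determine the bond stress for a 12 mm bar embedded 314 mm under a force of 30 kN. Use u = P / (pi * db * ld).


u = P / (pi * db * ld)
= 30 * 1000 / (pi * 12 * 314)
= 2.534 MPa

2.534


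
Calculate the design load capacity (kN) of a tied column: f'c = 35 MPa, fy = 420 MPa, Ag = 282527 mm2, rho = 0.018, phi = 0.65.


Ast = rho * Ag = 0.018 * 282527 = 5085.486 mm2
phi*Pn = 0.65 * 0.80 * (0.85 * 35 * (282527 - 5085.486) + 420 * 5085.486) / 1000
= 5402.69 kN

5402.69


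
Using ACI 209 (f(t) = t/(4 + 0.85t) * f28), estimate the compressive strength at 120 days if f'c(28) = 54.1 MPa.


f(120) = 120 / (4 + 0.85 * 120) * 54.1
= 120 / 106.0 * 54.1
= 61.25 MPa

61.25


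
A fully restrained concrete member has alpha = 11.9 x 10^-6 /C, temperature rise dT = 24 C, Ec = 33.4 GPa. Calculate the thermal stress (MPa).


sigma = alpha * dT * Ec
= 11.9e-6 * 24 * 33.4 * 1000
= 9.539 MPa

9.539


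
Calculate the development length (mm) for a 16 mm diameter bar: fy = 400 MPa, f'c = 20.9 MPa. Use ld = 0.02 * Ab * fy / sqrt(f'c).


Ab = pi * 16^2 / 4 = 201.062 mm2
ld = 0.02 * 201.062 * 400 / sqrt(20.9)
= 351.8 mm

351.8


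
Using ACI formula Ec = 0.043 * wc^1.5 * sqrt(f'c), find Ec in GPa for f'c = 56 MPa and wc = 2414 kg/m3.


Ec = 0.043 * 2414^1.5 * sqrt(56) / 1000
= 38.17 GPa

38.17


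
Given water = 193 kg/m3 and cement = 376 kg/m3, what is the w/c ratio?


w/c = water / cement
w/c = 193 / 376 = 0.513

0.513


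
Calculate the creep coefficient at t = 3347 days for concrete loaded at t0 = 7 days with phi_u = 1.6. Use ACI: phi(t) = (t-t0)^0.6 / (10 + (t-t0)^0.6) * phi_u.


dt = 3347 - 7 = 3340
phi = 3340^0.6 / (10 + 3340^0.6) * 1.6
= 1.486

1.486


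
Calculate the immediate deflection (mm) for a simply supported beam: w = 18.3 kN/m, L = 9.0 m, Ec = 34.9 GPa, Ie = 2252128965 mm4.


Convert: L = 9.0 m = 9000 mm, Ec = 34.9 GPa = 34900 MPa
delta = 5 * 18.3 * 9000^4 / (384 * 34900 * 2252128965)
= 19.89 mm

19.89


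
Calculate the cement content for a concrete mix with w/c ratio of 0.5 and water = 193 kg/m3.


Cement = water / (w/c)
= 193 / 0.5
= 386.0 kg/m3

386.0


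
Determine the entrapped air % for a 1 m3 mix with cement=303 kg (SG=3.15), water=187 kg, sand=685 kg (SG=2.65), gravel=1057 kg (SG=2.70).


Vol cement = 303 / (3.15 * 1000) = 0.09619 m3
Vol water = 187 / 1000 = 0.187 m3
Vol sand = 685 / (2.65 * 1000) = 0.258491 m3
Vol gravel = 1057 / (2.70 * 1000) = 0.391481 m3
Total solid + water volume = 0.933163 m3
Air = (1 - 0.933163) * 100 = 6.68%

6.68


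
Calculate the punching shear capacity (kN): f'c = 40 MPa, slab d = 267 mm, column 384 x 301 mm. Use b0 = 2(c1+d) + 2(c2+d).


b0 = 2*(384 + 267) + 2*(301 + 267) = 2438 mm
Vc = 0.33 * sqrt(40) * 2438 * 267 / 1000
= 1358.59 kN

1358.59


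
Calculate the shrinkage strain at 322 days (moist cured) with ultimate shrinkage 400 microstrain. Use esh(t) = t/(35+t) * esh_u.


esh(322) = 322 / (35 + 322) * 400
= 322 / 357 * 400
= 360.8 microstrain

360.8


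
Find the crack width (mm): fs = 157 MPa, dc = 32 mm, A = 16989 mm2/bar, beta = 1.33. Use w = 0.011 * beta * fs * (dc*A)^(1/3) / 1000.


w = 0.011 * beta * fs * (dc * A)^(1/3) / 1000
= 0.011 * 1.33 * 157 * (32 * 16989)^(1/3) / 1000
= 0.187 mm

0.187


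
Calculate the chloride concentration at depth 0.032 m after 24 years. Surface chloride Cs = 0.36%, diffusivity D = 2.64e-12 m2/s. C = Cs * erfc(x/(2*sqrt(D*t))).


t_seconds = 24 * 365.25 * 24 * 3600 = 757382400.0 s
arg = 0.032 / (2 * sqrt(2.64e-12 * 757382400.0))
= 0.3578
erfc(0.3578) = 0.6128
C = 0.36 * 0.6128 = 0.2206%

0.2206


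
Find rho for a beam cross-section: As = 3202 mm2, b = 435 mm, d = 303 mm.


rho = As / (b * d)
= 3202 / (435 * 303)
= 0.0243

0.0243


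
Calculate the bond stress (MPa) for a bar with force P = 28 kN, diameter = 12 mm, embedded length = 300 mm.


u = P / (pi * db * ld)
= 28 * 1000 / (pi * 12 * 300)
= 2.476 MPa

2.476


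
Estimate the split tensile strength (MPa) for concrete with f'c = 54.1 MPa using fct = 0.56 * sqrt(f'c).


fct = 0.56 * sqrt(54.1)
= 0.56 * 7.355
= 4.119 MPa

4.119


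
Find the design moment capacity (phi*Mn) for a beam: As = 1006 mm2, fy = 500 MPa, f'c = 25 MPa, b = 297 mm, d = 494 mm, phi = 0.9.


a = As * fy / (0.85 * f'c * b)
= 1006 * 500 / (0.85 * 25 * 297)
= 79.699 mm
Mn = As * fy * (d - a/2) / 10^6
= 228.4377 kN-m
phi*Mn = 0.9 * 228.4377 = 205.59 kN-m

205.59


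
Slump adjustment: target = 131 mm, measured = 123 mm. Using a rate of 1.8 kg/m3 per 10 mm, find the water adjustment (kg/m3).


Difference = 131 - 123 = 8 mm
Water adjustment = 8 * 1.8 / 10 = 1.4 kg/m3

1.4


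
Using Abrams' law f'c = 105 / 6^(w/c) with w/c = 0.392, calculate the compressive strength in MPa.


f'c = 105 / 6^0.392
= 105 / 2.019
= 52.02 MPa

52.02


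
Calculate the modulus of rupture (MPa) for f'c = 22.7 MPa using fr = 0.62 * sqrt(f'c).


fr = 0.62 * sqrt(22.7)
= 2.954 MPa

2.954


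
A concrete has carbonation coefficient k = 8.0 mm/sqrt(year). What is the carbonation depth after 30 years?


depth = k * sqrt(t)
= 8.0 * sqrt(30)
= 43.82 mm

43.82


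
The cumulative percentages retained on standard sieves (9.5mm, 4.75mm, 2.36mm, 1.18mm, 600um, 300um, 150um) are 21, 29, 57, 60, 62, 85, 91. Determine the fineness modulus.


FM = sum(cumulative % retained) / 100
= 405 / 100
= 4.05

4.05


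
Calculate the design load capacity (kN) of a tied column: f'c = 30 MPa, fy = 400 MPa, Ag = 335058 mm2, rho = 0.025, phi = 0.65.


Ast = rho * Ag = 0.025 * 335058 = 8376.45 mm2
phi*Pn = 0.65 * 0.80 * (0.85 * 30 * (335058 - 8376.45) + 400 * 8376.45) / 1000
= 6074.1 kN

6074.1


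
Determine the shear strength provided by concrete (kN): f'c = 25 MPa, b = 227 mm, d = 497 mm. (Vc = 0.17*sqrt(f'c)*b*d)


Vc = 0.17 * sqrt(25) * 227 * 497 / 1000
= 95.9 kN

95.9


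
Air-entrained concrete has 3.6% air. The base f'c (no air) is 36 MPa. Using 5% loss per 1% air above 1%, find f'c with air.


Strength loss = (3.6 - 1) * 5 = 13.0%
f'c = 36 * (1 - 13.0/100)
= 31.32 MPa

31.32


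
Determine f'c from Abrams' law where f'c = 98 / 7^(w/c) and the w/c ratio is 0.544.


f'c = 98 / 7^0.544
= 98 / 2.882
= 34.0 MPa

34.0


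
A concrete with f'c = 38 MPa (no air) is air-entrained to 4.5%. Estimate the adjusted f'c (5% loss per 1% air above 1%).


Strength loss = (4.5 - 1) * 5 = 17.5%
f'c = 38 * (1 - 17.5/100)
= 31.35 MPa

31.35


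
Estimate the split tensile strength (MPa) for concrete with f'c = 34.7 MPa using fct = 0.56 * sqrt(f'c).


fct = 0.56 * sqrt(34.7)
= 0.56 * 5.891
= 3.299 MPa

3.299


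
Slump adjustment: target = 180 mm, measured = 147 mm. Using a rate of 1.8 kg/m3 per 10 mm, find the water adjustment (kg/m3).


Difference = 180 - 147 = 33 mm
Water adjustment = 33 * 1.8 / 10 = 5.9 kg/m3

5.9


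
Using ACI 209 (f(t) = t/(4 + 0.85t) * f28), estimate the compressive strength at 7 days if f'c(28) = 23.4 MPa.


f(7) = 7 / (4 + 0.85 * 7) * 23.4
= 7 / 9.95 * 23.4
= 16.46 MPa

16.46


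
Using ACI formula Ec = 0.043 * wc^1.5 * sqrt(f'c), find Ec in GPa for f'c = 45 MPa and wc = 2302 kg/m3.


Ec = 0.043 * 2302^1.5 * sqrt(45) / 1000
= 31.86 GPa

31.86


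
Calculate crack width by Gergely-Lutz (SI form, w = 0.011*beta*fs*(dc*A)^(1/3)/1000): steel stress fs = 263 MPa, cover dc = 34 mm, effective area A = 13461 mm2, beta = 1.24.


w = 0.011 * beta * fs * (dc * A)^(1/3) / 1000
= 0.011 * 1.24 * 263 * (34 * 13461)^(1/3) / 1000
= 0.276 mm

0.276


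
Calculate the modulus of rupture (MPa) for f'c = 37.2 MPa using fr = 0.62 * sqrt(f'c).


fr = 0.62 * sqrt(37.2)
= 3.781 MPa

3.781


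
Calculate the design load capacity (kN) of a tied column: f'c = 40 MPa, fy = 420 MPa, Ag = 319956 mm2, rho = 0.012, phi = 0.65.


Ast = rho * Ag = 0.012 * 319956 = 3839.472 mm2
phi*Pn = 0.65 * 0.80 * (0.85 * 40 * (319956 - 3839.472) + 420 * 3839.472) / 1000
= 6427.48 kN

6427.48


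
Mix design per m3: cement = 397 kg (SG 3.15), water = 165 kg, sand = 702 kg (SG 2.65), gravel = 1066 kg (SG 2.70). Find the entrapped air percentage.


Vol cement = 397 / (3.15 * 1000) = 0.126032 m3
Vol water = 165 / 1000 = 0.165 m3
Vol sand = 702 / (2.65 * 1000) = 0.264906 m3
Vol gravel = 1066 / (2.70 * 1000) = 0.394815 m3
Total solid + water volume = 0.950752 m3
Air = (1 - 0.950752) * 100 = 4.92%

4.92


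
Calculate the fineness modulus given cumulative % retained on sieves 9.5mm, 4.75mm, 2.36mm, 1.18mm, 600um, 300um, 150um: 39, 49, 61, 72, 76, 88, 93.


FM = sum(cumulative % retained) / 100
= 478 / 100
= 4.78

4.78


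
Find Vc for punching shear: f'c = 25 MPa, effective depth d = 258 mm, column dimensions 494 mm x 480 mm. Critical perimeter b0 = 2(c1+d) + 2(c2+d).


b0 = 2*(494 + 258) + 2*(480 + 258) = 2980 mm
Vc = 0.33 * sqrt(25) * 2980 * 258 / 1000
= 1268.59 kN

1268.59


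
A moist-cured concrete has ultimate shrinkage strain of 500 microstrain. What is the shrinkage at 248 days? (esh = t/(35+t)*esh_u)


esh(248) = 248 / (35 + 248) * 500
= 248 / 283 * 500
= 438.2 microstrain

438.2


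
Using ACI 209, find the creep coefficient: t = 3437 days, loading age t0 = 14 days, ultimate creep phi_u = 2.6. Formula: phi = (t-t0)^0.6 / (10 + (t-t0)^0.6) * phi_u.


dt = 3437 - 14 = 3423
phi = 3423^0.6 / (10 + 3423^0.6) * 2.6
= 2.417

2.417


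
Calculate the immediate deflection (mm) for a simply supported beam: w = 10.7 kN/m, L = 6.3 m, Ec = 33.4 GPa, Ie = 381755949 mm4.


Convert: L = 6.3 m = 6300 mm, Ec = 33.4 GPa = 33400 MPa
delta = 5 * 10.7 * 6300^4 / (384 * 33400 * 381755949)
= 17.21 mm

17.21


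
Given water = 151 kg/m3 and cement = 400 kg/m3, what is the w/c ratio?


w/c = water / cement
w/c = 151 / 400 = 0.378

0.378


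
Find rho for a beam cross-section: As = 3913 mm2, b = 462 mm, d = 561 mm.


rho = As / (b * d)
= 3913 / (462 * 561)
= 0.0151

0.0151


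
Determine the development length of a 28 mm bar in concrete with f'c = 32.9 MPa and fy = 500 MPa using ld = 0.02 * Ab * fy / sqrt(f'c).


Ab = pi * 28^2 / 4 = 615.752 mm2
ld = 0.02 * 615.752 * 500 / sqrt(32.9)
= 1073.5 mm

1073.5


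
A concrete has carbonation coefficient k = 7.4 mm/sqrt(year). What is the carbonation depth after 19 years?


depth = k * sqrt(t)
= 7.4 * sqrt(19)
= 32.26 mm

32.26


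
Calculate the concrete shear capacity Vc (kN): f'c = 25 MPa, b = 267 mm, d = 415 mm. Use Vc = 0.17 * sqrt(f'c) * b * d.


Vc = 0.17 * sqrt(25) * 267 * 415 / 1000
= 94.18 kN

94.18


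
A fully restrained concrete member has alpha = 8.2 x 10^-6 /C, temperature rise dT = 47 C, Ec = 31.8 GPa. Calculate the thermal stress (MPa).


sigma = alpha * dT * Ec
= 8.2e-6 * 47 * 31.8 * 1000
= 12.256 MPa

12.256


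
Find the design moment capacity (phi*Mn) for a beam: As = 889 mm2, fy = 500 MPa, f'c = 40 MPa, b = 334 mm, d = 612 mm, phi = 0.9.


a = As * fy / (0.85 * f'c * b)
= 889 * 500 / (0.85 * 40 * 334)
= 39.1423 mm
Mn = As * fy * (d - a/2) / 10^6
= 263.3346 kN-m
phi*Mn = 0.9 * 263.3346 = 237.0 kN-m

237.0


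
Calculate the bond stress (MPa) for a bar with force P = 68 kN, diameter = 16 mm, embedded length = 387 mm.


u = P / (pi * db * ld)
= 68 * 1000 / (pi * 16 * 387)
= 3.496 MPa

3.496


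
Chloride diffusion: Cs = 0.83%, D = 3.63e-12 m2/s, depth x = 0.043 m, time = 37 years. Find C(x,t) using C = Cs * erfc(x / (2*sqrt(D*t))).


t_seconds = 37 * 365.25 * 24 * 3600 = 1167631200.0 s
arg = 0.043 / (2 * sqrt(3.63e-12 * 1167631200.0))
= 0.3302
erfc(0.3302) = 0.6405
C = 0.83 * 0.6405 = 0.5316%

0.5316


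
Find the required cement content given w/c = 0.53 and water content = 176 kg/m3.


Cement = water / (w/c)
= 176 / 0.53
= 332.1 kg/m3

332.1


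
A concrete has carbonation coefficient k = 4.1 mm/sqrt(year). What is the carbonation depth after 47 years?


depth = k * sqrt(t)
= 4.1 * sqrt(47)
= 28.11 mm

28.11


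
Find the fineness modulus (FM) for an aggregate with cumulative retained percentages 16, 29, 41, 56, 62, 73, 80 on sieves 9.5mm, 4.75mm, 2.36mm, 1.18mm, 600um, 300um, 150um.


FM = sum(cumulative % retained) / 100
= 357 / 100
= 3.57

3.57


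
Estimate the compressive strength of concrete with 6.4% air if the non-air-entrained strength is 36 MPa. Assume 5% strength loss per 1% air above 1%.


Strength loss = (6.4 - 1) * 5 = 27.0%
f'c = 36 * (1 - 27.0/100)
= 26.28 MPa

26.28


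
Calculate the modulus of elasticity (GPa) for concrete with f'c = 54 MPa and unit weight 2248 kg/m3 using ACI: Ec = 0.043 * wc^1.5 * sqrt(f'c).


Ec = 0.043 * 2248^1.5 * sqrt(54) / 1000
= 33.68 GPa

33.68


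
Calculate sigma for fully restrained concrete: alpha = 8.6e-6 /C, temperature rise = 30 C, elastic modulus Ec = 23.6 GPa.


sigma = alpha * dT * Ec
= 8.6e-6 * 30 * 23.6 * 1000
= 6.089 MPa

6.089


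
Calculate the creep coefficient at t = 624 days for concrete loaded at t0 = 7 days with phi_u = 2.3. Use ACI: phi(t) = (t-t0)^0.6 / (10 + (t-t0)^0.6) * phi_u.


dt = 624 - 7 = 617
phi = 617^0.6 / (10 + 617^0.6) * 2.3
= 1.898

1.898


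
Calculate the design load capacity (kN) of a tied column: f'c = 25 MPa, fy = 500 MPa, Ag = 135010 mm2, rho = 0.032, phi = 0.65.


Ast = rho * Ag = 0.032 * 135010 = 4320.32 mm2
phi*Pn = 0.65 * 0.80 * (0.85 * 25 * (135010 - 4320.32) + 500 * 4320.32) / 1000
= 2567.4 kN

2567.4


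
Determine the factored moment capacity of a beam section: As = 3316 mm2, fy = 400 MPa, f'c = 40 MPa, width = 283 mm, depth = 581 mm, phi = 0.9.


a = As * fy / (0.85 * f'c * b)
= 3316 * 400 / (0.85 * 40 * 283)
= 137.8508 mm
Mn = As * fy * (d - a/2) / 10^6
= 679.2158 kN-m
phi*Mn = 0.9 * 679.2158 = 611.29 kN-m

611.29


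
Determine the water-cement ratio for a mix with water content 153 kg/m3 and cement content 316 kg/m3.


w/c = water / cement
w/c = 153 / 316 = 0.484

0.484


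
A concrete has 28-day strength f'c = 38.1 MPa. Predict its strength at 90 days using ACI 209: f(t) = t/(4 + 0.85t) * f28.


f(90) = 90 / (4 + 0.85 * 90) * 38.1
= 90 / 80.5 * 38.1
= 42.6 MPa

42.6


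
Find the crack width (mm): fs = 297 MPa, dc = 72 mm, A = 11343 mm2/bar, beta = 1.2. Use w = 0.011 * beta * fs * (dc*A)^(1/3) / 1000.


w = 0.011 * beta * fs * (dc * A)^(1/3) / 1000
= 0.011 * 1.2 * 297 * (72 * 11343)^(1/3) / 1000
= 0.366 mm

0.366


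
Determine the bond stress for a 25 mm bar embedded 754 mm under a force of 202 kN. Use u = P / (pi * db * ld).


u = P / (pi * db * ld)
= 202 * 1000 / (pi * 25 * 754)
= 3.411 MPa

3.411


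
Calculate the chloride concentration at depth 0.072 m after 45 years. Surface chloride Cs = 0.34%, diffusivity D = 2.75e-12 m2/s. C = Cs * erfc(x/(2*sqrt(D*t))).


t_seconds = 45 * 365.25 * 24 * 3600 = 1420092000.0 s
arg = 0.072 / (2 * sqrt(2.75e-12 * 1420092000.0))
= 0.5761
erfc(0.5761) = 0.4152
C = 0.34 * 0.4152 = 0.1412%

0.1412


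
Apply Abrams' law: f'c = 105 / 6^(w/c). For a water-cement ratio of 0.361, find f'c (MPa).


f'c = 105 / 6^0.361
= 105 / 1.909
= 54.99 MPa

54.99


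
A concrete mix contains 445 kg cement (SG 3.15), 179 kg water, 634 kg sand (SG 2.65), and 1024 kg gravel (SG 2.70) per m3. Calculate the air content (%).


Vol cement = 445 / (3.15 * 1000) = 0.14127 m3
Vol water = 179 / 1000 = 0.179 m3
Vol sand = 634 / (2.65 * 1000) = 0.239245 m3
Vol gravel = 1024 / (2.70 * 1000) = 0.379259 m3
Total solid + water volume = 0.938774 m3
Air = (1 - 0.938774) * 100 = 6.12%

6.12


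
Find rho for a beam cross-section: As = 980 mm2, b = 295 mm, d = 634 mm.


rho = As / (b * d)
= 980 / (295 * 634)
= 0.0052

0.0052


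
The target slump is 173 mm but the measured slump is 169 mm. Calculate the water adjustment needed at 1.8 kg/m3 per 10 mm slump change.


Difference = 173 - 169 = 4 mm
Water adjustment = 4 * 1.8 / 10 = 0.7 kg/m3

0.7


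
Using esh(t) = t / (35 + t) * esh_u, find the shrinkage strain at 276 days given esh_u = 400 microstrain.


esh(276) = 276 / (35 + 276) * 400
= 276 / 311 * 400
= 355.0 microstrain

355.0


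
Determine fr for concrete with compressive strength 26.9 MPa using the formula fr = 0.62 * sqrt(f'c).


fr = 0.62 * sqrt(26.9)
= 3.216 MPa

3.216


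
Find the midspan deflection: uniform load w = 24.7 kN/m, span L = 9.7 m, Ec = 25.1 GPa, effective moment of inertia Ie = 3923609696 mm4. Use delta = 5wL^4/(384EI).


Convert: L = 9.7 m = 9700 mm, Ec = 25.1 GPa = 25100 MPa
delta = 5 * 24.7 * 9700^4 / (384 * 25100 * 3923609696)
= 28.91 mm

28.91


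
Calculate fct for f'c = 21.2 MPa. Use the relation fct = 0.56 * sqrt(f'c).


fct = 0.56 * sqrt(21.2)
= 0.56 * 4.604
= 2.578 MPa

2.578


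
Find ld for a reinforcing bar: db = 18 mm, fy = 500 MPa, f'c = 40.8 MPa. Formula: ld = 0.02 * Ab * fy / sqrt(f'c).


Ab = pi * 18^2 / 4 = 254.469 mm2
ld = 0.02 * 254.469 * 500 / sqrt(40.8)
= 398.4 mm

398.4


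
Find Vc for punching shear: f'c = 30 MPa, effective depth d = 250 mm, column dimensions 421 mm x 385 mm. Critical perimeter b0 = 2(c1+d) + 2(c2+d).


b0 = 2*(421 + 250) + 2*(385 + 250) = 2612 mm
Vc = 0.33 * sqrt(30) * 2612 * 250 / 1000
= 1180.29 kN

1180.29


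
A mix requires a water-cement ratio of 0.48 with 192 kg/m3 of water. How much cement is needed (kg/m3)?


Cement = water / (w/c)
= 192 / 0.48
= 400.0 kg/m3

400.0


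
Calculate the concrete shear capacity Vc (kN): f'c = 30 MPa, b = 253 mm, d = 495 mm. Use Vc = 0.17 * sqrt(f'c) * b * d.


Vc = 0.17 * sqrt(30) * 253 * 495 / 1000
= 116.61 kN

116.61


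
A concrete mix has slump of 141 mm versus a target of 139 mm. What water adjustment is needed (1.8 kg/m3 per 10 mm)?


Difference = 139 - 141 = -2 mm
Water adjustment = -2 * 1.8 / 10 = -0.4 kg/m3

-0.4


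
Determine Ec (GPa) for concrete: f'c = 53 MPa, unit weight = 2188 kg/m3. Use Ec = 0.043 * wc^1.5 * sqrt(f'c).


Ec = 0.043 * 2188^1.5 * sqrt(53) / 1000
= 32.04 GPa

32.04


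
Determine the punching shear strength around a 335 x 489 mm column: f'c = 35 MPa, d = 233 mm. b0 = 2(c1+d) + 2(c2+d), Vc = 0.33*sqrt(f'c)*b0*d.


b0 = 2*(335 + 233) + 2*(489 + 233) = 2580 mm
Vc = 0.33 * sqrt(35) * 2580 * 233 / 1000
= 1173.61 kN

1173.61


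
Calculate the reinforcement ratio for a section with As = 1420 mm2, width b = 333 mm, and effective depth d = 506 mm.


rho = As / (b * d)
= 1420 / (333 * 506)
= 0.0084

0.0084


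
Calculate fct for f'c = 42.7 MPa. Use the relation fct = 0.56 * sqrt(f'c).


fct = 0.56 * sqrt(42.7)
= 0.56 * 6.535
= 3.659 MPa

3.659


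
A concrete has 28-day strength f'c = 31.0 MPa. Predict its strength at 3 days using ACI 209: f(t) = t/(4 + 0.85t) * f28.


f(3) = 3 / (4 + 0.85 * 3) * 31.0
= 3 / 6.55 * 31.0
= 14.2 MPa

14.2


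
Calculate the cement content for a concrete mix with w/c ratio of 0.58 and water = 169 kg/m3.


Cement = water / (w/c)
= 169 / 0.58
= 291.4 kg/m3

291.4


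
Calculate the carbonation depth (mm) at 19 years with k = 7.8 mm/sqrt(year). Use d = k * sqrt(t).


depth = k * sqrt(t)
= 7.8 * sqrt(19)
= 34.0 mm

34.0


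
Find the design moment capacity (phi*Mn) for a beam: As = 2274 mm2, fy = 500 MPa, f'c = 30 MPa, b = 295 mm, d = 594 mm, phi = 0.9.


a = As * fy / (0.85 * f'c * b)
= 2274 * 500 / (0.85 * 30 * 295)
= 151.1466 mm
Mn = As * fy * (d - a/2) / 10^6
= 589.4512 kN-m
phi*Mn = 0.9 * 589.4512 = 530.51 kN-m

530.51


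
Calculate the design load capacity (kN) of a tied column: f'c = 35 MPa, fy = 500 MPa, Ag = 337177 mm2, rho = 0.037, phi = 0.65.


Ast = rho * Ag = 0.037 * 337177 = 12475.549 mm2
phi*Pn = 0.65 * 0.80 * (0.85 * 35 * (337177 - 12475.549) + 500 * 12475.549) / 1000
= 8266.77 kN

8266.77


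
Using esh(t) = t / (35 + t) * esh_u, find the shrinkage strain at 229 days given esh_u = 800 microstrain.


esh(229) = 229 / (35 + 229) * 800
= 229 / 264 * 800
= 693.9 microstrain

693.9


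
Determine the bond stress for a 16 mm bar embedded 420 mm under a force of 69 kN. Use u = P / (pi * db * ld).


u = P / (pi * db * ld)
= 69 * 1000 / (pi * 16 * 420)
= 3.268 MPa

3.268


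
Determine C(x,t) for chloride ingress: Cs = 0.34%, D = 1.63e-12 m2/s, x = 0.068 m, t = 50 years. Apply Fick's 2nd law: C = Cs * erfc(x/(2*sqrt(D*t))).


t_seconds = 50 * 365.25 * 24 * 3600 = 1577880000.0 s
arg = 0.068 / (2 * sqrt(1.63e-12 * 1577880000.0))
= 0.6704
erfc(0.6704) = 0.3431
C = 0.34 * 0.3431 = 0.1166%

0.1166


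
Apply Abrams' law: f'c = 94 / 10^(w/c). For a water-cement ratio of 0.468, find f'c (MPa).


f'c = 94 / 10^0.468
= 94 / 2.938
= 32.0 MPa

32.0


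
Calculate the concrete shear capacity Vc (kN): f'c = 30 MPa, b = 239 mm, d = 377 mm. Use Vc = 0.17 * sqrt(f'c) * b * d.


Vc = 0.17 * sqrt(30) * 239 * 377 / 1000
= 83.9 kN

83.9


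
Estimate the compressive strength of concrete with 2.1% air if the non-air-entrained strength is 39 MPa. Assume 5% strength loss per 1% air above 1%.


Strength loss = (2.1 - 1) * 5 = 5.5%
f'c = 39 * (1 - 5.5/100)
= 36.85 MPa

36.85


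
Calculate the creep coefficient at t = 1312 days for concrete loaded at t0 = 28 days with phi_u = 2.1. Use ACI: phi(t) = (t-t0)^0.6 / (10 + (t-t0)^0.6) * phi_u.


dt = 1312 - 28 = 1284
phi = 1284^0.6 / (10 + 1284^0.6) * 2.1
= 1.848

1.848


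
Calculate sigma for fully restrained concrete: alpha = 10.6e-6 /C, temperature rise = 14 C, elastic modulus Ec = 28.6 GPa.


sigma = alpha * dT * Ec
= 10.6e-6 * 14 * 28.6 * 1000
= 4.244 MPa

4.244


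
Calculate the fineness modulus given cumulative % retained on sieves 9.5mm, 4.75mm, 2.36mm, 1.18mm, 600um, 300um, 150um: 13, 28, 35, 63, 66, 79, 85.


FM = sum(cumulative % retained) / 100
= 369 / 100
= 3.69

3.69


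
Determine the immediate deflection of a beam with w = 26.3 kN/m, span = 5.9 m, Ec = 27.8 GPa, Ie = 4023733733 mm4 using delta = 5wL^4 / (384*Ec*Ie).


Convert: L = 5.9 m = 5900 mm, Ec = 27.8 GPa = 27800 MPa
delta = 5 * 26.3 * 5900^4 / (384 * 27800 * 4023733733)
= 3.71 mm

3.71


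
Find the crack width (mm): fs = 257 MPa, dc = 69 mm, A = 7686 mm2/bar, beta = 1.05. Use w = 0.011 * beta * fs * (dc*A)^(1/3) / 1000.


w = 0.011 * beta * fs * (dc * A)^(1/3) / 1000
= 0.011 * 1.05 * 257 * (69 * 7686)^(1/3) / 1000
= 0.24 mm

0.24


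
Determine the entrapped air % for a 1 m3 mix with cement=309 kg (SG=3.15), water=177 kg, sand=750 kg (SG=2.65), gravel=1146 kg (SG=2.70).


Vol cement = 309 / (3.15 * 1000) = 0.098095 m3
Vol water = 177 / 1000 = 0.177 m3
Vol sand = 750 / (2.65 * 1000) = 0.283019 m3
Vol gravel = 1146 / (2.70 * 1000) = 0.424444 m3
Total solid + water volume = 0.982559 m3
Air = (1 - 0.982559) * 100 = 1.74%

1.74


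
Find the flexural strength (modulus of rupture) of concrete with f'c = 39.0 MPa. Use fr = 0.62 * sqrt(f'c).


fr = 0.62 * sqrt(39.0)
= 3.872 MPa

3.872


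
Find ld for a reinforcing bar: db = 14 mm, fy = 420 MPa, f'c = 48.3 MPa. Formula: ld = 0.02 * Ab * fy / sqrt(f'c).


Ab = pi * 14^2 / 4 = 153.938 mm2
ld = 0.02 * 153.938 * 420 / sqrt(48.3)
= 186.1 mm

186.1


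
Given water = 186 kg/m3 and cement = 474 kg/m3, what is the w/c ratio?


w/c = water / cement
w/c = 186 / 474 = 0.392

0.392


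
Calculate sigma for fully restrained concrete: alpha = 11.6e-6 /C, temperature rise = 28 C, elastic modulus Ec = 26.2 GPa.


sigma = alpha * dT * Ec
= 11.6e-6 * 28 * 26.2 * 1000
= 8.51 MPa

8.51


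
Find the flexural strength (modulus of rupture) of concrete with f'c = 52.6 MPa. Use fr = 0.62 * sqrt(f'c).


fr = 0.62 * sqrt(52.6)
= 4.497 MPa

4.497


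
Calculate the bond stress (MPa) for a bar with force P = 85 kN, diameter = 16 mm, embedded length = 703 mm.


u = P / (pi * db * ld)
= 85 * 1000 / (pi * 16 * 703)
= 2.405 MPa

2.405


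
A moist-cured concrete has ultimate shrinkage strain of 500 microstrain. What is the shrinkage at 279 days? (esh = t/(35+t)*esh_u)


esh(279) = 279 / (35 + 279) * 500
= 279 / 314 * 500
= 444.3 microstrain

444.3


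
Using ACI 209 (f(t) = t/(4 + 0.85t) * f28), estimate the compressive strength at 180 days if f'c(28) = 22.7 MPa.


f(180) = 180 / (4 + 0.85 * 180) * 22.7
= 180 / 157.0 * 22.7
= 26.03 MPa

26.03


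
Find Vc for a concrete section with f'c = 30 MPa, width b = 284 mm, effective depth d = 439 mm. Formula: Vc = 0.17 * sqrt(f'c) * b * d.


Vc = 0.17 * sqrt(30) * 284 * 439 / 1000
= 116.09 kN

116.09


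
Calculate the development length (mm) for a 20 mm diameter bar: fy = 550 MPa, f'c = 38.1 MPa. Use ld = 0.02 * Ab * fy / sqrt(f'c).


Ab = pi * 20^2 / 4 = 314.159 mm2
ld = 0.02 * 314.159 * 550 / sqrt(38.1)
= 559.9 mm

559.9


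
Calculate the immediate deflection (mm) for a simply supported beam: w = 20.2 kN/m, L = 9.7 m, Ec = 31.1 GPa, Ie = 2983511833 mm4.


Convert: L = 9.7 m = 9700 mm, Ec = 31.1 GPa = 31100 MPa
delta = 5 * 20.2 * 9700^4 / (384 * 31100 * 2983511833)
= 25.1 mm

25.1


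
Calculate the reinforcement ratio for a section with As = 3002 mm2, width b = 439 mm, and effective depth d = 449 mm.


rho = As / (b * d)
= 3002 / (439 * 449)
= 0.0152

0.0152


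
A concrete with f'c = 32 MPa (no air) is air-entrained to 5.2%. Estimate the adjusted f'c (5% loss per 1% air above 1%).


Strength loss = (5.2 - 1) * 5 = 21.0%
f'c = 32 * (1 - 21.0/100)
= 25.28 MPa

25.28


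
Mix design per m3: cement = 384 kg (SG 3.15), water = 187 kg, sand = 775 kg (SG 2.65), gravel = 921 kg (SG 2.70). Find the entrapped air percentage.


Vol cement = 384 / (3.15 * 1000) = 0.121905 m3
Vol water = 187 / 1000 = 0.187 m3
Vol sand = 775 / (2.65 * 1000) = 0.292453 m3
Vol gravel = 921 / (2.70 * 1000) = 0.341111 m3
Total solid + water volume = 0.942469 m3
Air = (1 - 0.942469) * 100 = 5.75%

5.75


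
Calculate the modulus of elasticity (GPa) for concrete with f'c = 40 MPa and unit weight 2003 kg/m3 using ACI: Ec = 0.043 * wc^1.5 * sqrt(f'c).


Ec = 0.043 * 2003^1.5 * sqrt(40) / 1000
= 24.38 GPa

24.38


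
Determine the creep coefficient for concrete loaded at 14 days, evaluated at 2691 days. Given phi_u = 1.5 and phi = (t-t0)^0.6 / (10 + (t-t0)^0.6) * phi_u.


dt = 2691 - 14 = 2677
phi = 2677^0.6 / (10 + 2677^0.6) * 1.5
= 1.379

1.379


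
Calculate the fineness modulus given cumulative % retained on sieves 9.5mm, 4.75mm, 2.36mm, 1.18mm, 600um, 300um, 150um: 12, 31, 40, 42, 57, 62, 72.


FM = sum(cumulative % retained) / 100
= 316 / 100
= 3.16

3.16


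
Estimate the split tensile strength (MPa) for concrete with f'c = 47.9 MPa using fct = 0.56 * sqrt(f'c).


fct = 0.56 * sqrt(47.9)
= 0.56 * 6.921
= 3.876 MPa

3.876


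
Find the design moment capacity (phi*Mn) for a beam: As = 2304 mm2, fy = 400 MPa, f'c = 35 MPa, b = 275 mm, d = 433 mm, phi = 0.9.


a = As * fy / (0.85 * f'c * b)
= 2304 * 400 / (0.85 * 35 * 275)
= 112.6478 mm
Mn = As * fy * (d - a/2) / 10^6
= 347.1447 kN-m
phi*Mn = 0.9 * 347.1447 = 312.43 kN-m

312.43


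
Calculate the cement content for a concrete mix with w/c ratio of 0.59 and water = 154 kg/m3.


Cement = water / (w/c)
= 154 / 0.59
= 261.0 kg/m3

261.0


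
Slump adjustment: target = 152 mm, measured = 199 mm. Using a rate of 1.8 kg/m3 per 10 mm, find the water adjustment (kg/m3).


Difference = 152 - 199 = -47 mm
Water adjustment = -47 * 1.8 / 10 = -8.5 kg/m3

-8.5


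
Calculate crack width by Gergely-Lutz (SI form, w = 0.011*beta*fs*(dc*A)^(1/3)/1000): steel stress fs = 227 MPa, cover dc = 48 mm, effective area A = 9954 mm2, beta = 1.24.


w = 0.011 * beta * fs * (dc * A)^(1/3) / 1000
= 0.011 * 1.24 * 227 * (48 * 9954)^(1/3) / 1000
= 0.242 mm

0.242
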